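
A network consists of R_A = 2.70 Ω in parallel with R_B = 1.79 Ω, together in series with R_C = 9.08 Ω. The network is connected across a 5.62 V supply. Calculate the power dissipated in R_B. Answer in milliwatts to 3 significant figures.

Reduce the parallel combination to a single R_p; the circuit then becomes R_p in series with the remaining resistor.
R_p = (2.70×1.79)/(2.70+1.79) = 1.076 Ω
R_total = R_p + 9.08 = 1.076 + 9.08 = 10.16 Ω
I = V / R_total = 5.62 / 10.16 = 0.5533 A
Voltage across the parallel pair: V_p = I × R_p = 0.5533 × 1.076 = 0.5956 V
R_B sits across V_p; its power is V_p²/R.
P_R_B = (0.5956)² / 1.79 = 0.1982 W

198 mW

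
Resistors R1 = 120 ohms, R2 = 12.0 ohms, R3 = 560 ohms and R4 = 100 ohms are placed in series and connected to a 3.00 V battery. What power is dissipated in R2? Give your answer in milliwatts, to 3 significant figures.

Series elements share the same current, so find I first, then use P = I²R.
R_total = 120 + 12.0 + 560 + 100 = 792.0 Ω
I = V / R_total = 3.00 / 792.0 = 0.003788 A
P_R2 = I² × R2 = (0.003788)² × 12.0 = 0.0001722 W

0.172 mW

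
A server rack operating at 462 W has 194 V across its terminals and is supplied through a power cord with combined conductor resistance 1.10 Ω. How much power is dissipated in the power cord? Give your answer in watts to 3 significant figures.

Only the current and the line resistance are needed for the I²R loss.
I = P / V = 462 / 194 = 2.381 A through the power cord.
P_line = I² R_line = (2.381)² × 1.10 = 6.238 W

6.24 W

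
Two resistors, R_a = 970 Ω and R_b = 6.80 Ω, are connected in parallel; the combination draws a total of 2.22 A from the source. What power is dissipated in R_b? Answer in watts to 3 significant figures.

33.0 W

We need the common branch voltage; get it from I_total × R_eq, then P = V²/R for the branch.
1/R_eq = 1/970 + 1/6.80 ⇒ R_eq = 6.753 Ω
V = I_total × R_eq = 2.220 × 6.753 = 14.99 V
P_R_b = V² / R_b = (14.99)² / 6.80 = 33.05 W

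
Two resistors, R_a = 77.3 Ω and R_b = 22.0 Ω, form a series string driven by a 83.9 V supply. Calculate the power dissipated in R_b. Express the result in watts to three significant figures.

Since the resistors are in series they all carry the loop current I = V/R_total; the power in any one is I²R.
R_total = 77.3 + 22.0 = 99.30 Ω
I = V / R_total = 83.9 / 99.30 = 0.8449 A
P_R_b = I² × R_b = (0.8449)² × 22.0 = 15.71 W

15.7 W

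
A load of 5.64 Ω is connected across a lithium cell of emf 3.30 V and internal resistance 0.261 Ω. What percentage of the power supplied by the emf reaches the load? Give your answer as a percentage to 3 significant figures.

95.6 %

η = P_load/(P_load+P_int) = I²R/(I²R+I²r) = R/(R+r) — the I² cancels for series elements.
η = R / (R + r) = 5.64 / (5.64 + 0.261) = 0.9558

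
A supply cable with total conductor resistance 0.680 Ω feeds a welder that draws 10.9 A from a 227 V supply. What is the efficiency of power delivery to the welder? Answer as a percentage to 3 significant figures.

96.7 %

The supply cable carries the full 10.9 A.
P_line = I² R_line = (10.90)² × 0.680 = 80.79 W
P_source = V I = 227 × 10.90 = 2474 W; P_load = 2394 W
η = P_load / P_source = 2394 / 2474 = 0.9673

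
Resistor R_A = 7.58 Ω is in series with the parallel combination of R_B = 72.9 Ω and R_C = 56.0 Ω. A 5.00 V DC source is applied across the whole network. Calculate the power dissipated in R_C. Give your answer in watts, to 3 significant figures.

First combine the parallel branches into one equivalent R_p, then R_A + R_p is a series pair.
R_p = (72.9×56.0)/(72.9+56.0) = 31.67 Ω
R_total = 7.58 + 31.67 = 39.25 Ω
I = V / R_total = 5.00 / 39.25 = 0.1274 A
Voltage across the parallel pair: V_p = I × R_p = 0.1274 × 31.67 = 4.034 V
R_C is across V_p, so use P = V²/R for that branch.
P_R_C = (4.034)² / 56.0 = 0.2907 W

0.291 W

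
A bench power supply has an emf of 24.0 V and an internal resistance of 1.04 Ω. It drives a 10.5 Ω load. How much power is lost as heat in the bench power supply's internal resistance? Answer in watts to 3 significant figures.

The source's internal resistance is just another series element carrying I; its dissipation is I²r.
I = ε / (r + R) = 24.0 / (1.04 + 10.5) = 2.080 A
P_int = I² r = (2.080)² × 1.04 = 4.498 W

4.50 W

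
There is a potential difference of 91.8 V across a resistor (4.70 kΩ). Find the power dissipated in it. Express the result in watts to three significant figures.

We know the drop across the element and its resistance — P = V²/R, one step.
P = (91.8 V)² / 4700 Ω = 1.793 W

1.79 W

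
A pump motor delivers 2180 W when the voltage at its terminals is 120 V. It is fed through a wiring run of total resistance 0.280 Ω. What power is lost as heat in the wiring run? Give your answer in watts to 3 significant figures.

The wiring run and load are in series, so the same current flows in both; the loss is I²R_line.
I = P / V = 2180 / 120 = 18.17 A through the wiring run.
P_line = I² R_line = (18.17)² × 0.280 = 92.41 W

92.4 W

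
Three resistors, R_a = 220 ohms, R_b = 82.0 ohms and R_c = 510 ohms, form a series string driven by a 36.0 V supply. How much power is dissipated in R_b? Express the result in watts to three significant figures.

0.161 W

In a series string the same current flows through every resistor — find that current, then P = I²R for the one we want.
R_total = 220 + 82.0 + 510 = 812.0 Ω
I = V / R_total = 36.0 / 812.0 = 0.04433 A
P_R_b = I² × R_b = (0.04433)² × 82.0 = 0.1612 W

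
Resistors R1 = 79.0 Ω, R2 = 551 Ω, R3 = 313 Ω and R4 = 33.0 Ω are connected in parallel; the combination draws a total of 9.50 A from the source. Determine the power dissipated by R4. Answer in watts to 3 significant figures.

We need the common branch voltage; get it from I_total × R_eq, then P = V²/R for the branch.
1/R_eq = 1/79.0 + 1/551 + 1/313 + 1/33.0 ⇒ R_eq = 20.85 Ω
V = I_total × R_eq = 9.500 × 20.85 = 198.0 V
P_R4 = V² / R4 = (198.0)² / 33.0 = 1188 W

1190 W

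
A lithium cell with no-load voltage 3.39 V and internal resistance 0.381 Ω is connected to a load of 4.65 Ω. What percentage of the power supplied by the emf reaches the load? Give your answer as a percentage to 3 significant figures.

Efficiency is P_load / P_total. With a series r and R sharing the same I, P = I²R for each, so η = R/(R+r).
η = R / (R + r) = 4.65 / (4.65 + 0.381) = 0.9243

92.4 %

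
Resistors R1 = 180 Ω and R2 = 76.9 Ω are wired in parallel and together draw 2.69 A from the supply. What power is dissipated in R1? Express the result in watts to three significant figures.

Parallel branches share V, not I — compute V via R_eq, then use V²/R for the target branch.
1/R_eq = 1/180 + 1/76.9 ⇒ R_eq = 53.88 Ω
V = I_total × R_eq = 2.690 × 53.88 = 144.9 V
P_R1 = V² / R1 = (144.9)² / 180 = 116.7 W

117 W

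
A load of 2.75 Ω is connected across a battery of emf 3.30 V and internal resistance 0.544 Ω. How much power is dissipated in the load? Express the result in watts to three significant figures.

2.76 W

Find the circuit current first, then P = I²R for the load (series elements share I).
I = ε / (r + R) = 3.30 / (0.544 + 2.75) = 1.002 A
P_load = I² R = (1.002)² × 2.75 = 2.760 W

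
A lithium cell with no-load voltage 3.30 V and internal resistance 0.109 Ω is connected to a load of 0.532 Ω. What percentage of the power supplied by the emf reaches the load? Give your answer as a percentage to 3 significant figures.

83.0 %

Efficiency is P_load / P_total. With a series r and R sharing the same I, P = I²R for each, so η = R/(R+r).
η = R / (R + r) = 0.532 / (0.532 + 0.109) = 0.8300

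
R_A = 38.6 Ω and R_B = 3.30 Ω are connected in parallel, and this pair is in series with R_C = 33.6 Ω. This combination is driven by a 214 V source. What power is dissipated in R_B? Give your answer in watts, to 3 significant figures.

95.5 W

First find R_p for the parallel pair, then treat R_p + R_C as a series loop.
R_p = (38.6×3.30)/(38.6+3.30) = 3.040 Ω
R_total = R_p + 33.6 = 3.040 + 33.6 = 36.64 Ω
I = V / R_total = 214 / 36.64 = 5.841 A
Voltage across the parallel pair: V_p = I × R_p = 5.841 × 3.040 = 17.76 V
R_B has V_p across it, so P = V_p²/R_B.
P_R_B = (17.76)² / 3.30 = 95.54 W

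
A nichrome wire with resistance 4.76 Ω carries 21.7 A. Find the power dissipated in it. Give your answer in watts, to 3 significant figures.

Current and resistance are given, so P = I²R is the direct form.
P = (21.70 A)² × 4.76 Ω = 2241 W

2240 W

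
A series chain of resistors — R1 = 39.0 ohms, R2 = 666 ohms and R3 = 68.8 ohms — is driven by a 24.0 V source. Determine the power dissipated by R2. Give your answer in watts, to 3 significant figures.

In a series string the same current flows through every resistor — find that current, then P = I²R for the one we want.
R_total = 39.0 + 666 + 68.8 = 773.8 Ω
I = V / R_total = 24.0 / 773.8 = 0.03102 A
P_R2 = I² × R2 = (0.03102)² × 666 = 0.6407 W

0.641 W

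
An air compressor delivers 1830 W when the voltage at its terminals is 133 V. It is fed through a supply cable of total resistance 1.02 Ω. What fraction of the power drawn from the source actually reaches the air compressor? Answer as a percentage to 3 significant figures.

90.5 %

I = P / V = 1830 / 133 = 13.76 A through the supply cable.
P_line = I² R_line = (13.76)² × 1.02 = 193.1 W
P_source = P_load + P_line = 1830 + 193.1 = 2023 W
η = P_load / P_source = 1830 / 2023 = 0.9045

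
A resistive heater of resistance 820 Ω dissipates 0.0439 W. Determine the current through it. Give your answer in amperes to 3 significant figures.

0.00732 A

Inverting the appropriate power form: I = √(P / R).
I = √(0.0439 / 820) = 0.007317 A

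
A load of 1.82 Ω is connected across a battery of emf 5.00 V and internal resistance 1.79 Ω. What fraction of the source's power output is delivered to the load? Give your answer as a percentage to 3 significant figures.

Efficiency is P_load / P_total. With a series r and R sharing the same I, P = I²R for each, so η = R/(R+r).
η = R / (R + r) = 1.82 / (1.82 + 1.79) = 0.5042

50.4 %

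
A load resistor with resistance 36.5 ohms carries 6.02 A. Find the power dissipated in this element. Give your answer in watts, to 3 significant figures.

1320 W

Current and resistance are given, so P = I²R is the direct form.
P = (6.020 A)² × 36.5 Ω = 1323 W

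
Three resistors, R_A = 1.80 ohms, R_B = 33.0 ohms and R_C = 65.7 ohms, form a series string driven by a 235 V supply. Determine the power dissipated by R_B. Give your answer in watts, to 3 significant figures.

In a series string the same current flows through every resistor — find that current, then P = I²R for the one we want.
R_total = 1.80 + 33.0 + 65.7 = 100.5 Ω
I = V / R_total = 235 / 100.5 = 2.338 A
P_R_B = I² × R_B = (2.338)² × 33.0 = 180.4 W

180 W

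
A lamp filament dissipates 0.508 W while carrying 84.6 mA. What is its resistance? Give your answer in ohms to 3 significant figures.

71.0 Ω

Inverting the appropriate power form: R = P / I².
R = 0.508 / (0.08460)² = 70.98 Ω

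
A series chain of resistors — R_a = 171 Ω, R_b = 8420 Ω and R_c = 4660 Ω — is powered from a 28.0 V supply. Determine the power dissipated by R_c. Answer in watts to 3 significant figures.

Series elements share the same current, so find I first, then use P = I²R.
R_total = 171 + 8420 + 4660 = 13250 Ω
I = V / R_total = 28.0 / 13250 = 0.002113 A
P_R_c = I² × R_c = (0.002113)² × 4660 = 0.02081 W

0.0208 W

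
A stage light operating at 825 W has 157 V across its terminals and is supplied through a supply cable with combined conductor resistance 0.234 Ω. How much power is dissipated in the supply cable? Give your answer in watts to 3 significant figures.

The supply cable and load are in series, so the same current flows in both; the loss is I²R_line.
I = P / V = 825 / 157 = 5.255 A through the supply cable.
P_line = I² R_line = (5.255)² × 0.234 = 6.461 W

6.46 W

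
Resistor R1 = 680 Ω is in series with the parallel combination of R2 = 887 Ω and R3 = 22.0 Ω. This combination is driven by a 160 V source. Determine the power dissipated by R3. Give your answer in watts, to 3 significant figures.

1.09 W

Collapse R2‖R3 to a single equivalent, reducing the network to two series elements.
R_p = (887×22.0)/(887+22.0) = 21.47 Ω
R_total = 680 + 21.47 = 701.5 Ω
I = V / R_total = 160 / 701.5 = 0.2281 A
Voltage across the parallel pair: V_p = I × R_p = 0.2281 × 21.47 = 4.897 V
With V_p across R3, its power is V_p²/R3.
P_R3 = (4.897)² / 22.0 = 1.090 W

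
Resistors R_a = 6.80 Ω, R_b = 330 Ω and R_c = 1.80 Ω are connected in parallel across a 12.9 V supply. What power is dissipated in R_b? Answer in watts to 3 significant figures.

0.504 W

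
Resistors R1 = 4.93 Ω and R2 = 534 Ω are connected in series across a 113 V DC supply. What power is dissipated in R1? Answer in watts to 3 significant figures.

In a series string the same current flows through every resistor — find that current, then P = I²R for the one we want.
R_total = 4.93 + 534 = 538.9 Ω
I = V / R_total = 113 / 538.9 = 0.2097 A
P_R1 = I² × R1 = (0.2097)² × 4.93 = 0.2167 W

0.217 W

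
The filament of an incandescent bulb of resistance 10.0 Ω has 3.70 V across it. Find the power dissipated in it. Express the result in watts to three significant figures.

1.37 W

Voltage and resistance are given, so P = V²/R is the one-step route.
P = (3.70 V)² / 10.0 Ω = 1.369 W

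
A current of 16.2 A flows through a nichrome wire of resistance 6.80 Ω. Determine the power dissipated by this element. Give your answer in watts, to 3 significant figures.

The current through and the resistance of the element are both given; use P = I²R.
P = (16.20 A)² × 6.80 Ω = 1785 W

1780 W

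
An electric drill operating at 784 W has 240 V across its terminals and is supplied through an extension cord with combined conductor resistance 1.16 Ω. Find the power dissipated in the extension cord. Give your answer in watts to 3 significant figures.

The extension cord and load are in series, so the same current flows in both; the loss is I²R_line.
I = P / V = 784 / 240 = 3.267 A through the extension cord.
P_line = I² R_line = (3.267)² × 1.16 = 12.38 W

12.4 W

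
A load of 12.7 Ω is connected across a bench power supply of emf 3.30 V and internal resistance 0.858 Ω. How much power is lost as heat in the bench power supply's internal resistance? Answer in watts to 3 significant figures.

0.0508 W

The source's internal resistance is just another series element carrying I; its dissipation is I²r.
I = ε / (r + R) = 3.30 / (0.858 + 12.7) = 0.2434 A
P_int = I² r = (0.2434)² × 0.858 = 0.05083 W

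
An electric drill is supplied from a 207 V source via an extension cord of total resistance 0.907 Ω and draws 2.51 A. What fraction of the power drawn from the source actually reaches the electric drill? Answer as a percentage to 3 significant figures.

The extension cord carries the full 2.51 A.
P_line = I² R_line = (2.510)² × 0.907 = 5.714 W
P_source = V I = 207 × 2.510 = 519.6 W; P_load = 513.9 W
η = P_load / P_source = 513.9 / 519.6 = 0.9890

98.9 %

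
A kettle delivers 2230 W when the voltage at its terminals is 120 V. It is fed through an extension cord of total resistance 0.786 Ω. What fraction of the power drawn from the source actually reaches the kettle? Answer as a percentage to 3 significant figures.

89.1 %

I = P / V = 2230 / 120 = 18.58 A through the extension cord.
P_line = I² R_line = (18.58)² × 0.786 = 271.4 W
P_source = P_load + P_line = 2230 + 271.4 = 2501 W
η = P_load / P_source = 2230 / 2501 = 0.8915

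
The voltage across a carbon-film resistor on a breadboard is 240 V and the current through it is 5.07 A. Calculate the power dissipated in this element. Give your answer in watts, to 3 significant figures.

Since both terminal voltage and current are stated, P = V I gives the power in one step.
P = 240 V × 5.070 A = 1217 W

1220 W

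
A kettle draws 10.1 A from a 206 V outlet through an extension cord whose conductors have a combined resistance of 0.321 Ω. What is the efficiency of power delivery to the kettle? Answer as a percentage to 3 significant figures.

The extension cord carries the full 10.1 A.
P_line = I² R_line = (10.10)² × 0.321 = 32.75 W
P_source = V I = 206 × 10.10 = 2081 W; P_load = 2048 W
η = P_load / P_source = 2048 / 2081 = 0.9843

98.4 %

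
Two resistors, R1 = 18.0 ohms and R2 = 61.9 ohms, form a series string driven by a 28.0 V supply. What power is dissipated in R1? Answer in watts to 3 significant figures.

2.21 W

The current is common to all series resistors; compute it, then apply P = I²R for the target.
R_total = 18.0 + 61.9 = 79.90 Ω
I = V / R_total = 28.0 / 79.90 = 0.3504 A
P_R1 = I² × R1 = (0.3504)² × 18.0 = 2.211 W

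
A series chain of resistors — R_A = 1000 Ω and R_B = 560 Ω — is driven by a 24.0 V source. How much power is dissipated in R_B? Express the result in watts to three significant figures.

0.133 W

Every series element carries the same I. Get I from the total resistance, then P = I² × R_B.
R_total = 1000 + 560 = 1560 Ω
I = V / R_total = 24.0 / 1560 = 0.01538 A
P_R_B = I² × R_B = (0.01538)² × 560 = 0.1325 W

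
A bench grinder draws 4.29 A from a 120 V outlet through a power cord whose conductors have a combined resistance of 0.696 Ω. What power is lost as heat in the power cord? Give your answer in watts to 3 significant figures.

Only the current and the line resistance are needed for the I²R loss.
The power cord carries the full 4.29 A.
P_line = I² R_line = (4.290)² × 0.696 = 12.81 W

12.8 W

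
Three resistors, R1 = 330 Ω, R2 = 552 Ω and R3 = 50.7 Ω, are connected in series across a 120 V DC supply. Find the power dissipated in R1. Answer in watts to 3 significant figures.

The current is common to all series resistors; compute it, then apply P = I²R for the target.
R_total = 330 + 552 + 50.7 = 932.7 Ω
I = V / R_total = 120 / 932.7 = 0.1287 A
P_R1 = I² × R1 = (0.1287)² × 330 = 5.463 W

5.46 W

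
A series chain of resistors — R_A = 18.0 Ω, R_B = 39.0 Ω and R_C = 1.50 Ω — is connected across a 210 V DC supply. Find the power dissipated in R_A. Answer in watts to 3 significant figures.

232 W

In a series string the same current flows through every resistor — find that current, then P = I²R for the one we want.
R_total = 18.0 + 39.0 + 1.50 = 58.50 Ω
I = V / R_total = 210 / 58.50 = 3.590 A
P_R_A = I² × R_A = (3.590)² × 18.0 = 232.0 W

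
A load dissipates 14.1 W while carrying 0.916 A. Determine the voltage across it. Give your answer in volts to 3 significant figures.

From P = V I = I²R = V²/R, with the two given quantities we get V = P / I.
V = 14.1 / 0.9160 = 15.39 V

15.4 V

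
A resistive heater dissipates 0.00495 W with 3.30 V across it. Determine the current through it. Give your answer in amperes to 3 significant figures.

From P = V I = I²R = V²/R, with the two given quantities we get I = P / V.
I = 0.00495 / 3.30 = 0.001500 A

0.00150 A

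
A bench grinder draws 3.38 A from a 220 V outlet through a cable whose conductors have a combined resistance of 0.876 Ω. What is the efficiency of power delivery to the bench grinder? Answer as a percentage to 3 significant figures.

The cable carries the full 3.38 A.
P_line = I² R_line = (3.380)² × 0.876 = 10.01 W
P_source = V I = 220 × 3.380 = 743.6 W; P_load = 733.6 W
η = P_load / P_source = 733.6 / 743.6 = 0.9865

98.7 %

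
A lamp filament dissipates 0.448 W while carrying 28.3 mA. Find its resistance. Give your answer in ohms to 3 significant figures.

559 Ω

Inverting the appropriate power form: R = P / I².
R = 0.448 / (0.02830)² = 559.4 Ω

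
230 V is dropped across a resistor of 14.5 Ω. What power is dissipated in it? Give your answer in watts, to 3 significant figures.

3650 W

Voltage and resistance are given, so P = V²/R is the one-step route.
P = (230 V)² / 14.5 Ω = 3648 W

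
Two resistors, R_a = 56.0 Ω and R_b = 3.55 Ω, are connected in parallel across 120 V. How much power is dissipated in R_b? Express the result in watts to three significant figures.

Parallel branches share the same voltage; P = V²/R gives the branch power in one step.
P_R_b = V² / R_b = (120)² / 3.55 Ω = 4056 W

4060 W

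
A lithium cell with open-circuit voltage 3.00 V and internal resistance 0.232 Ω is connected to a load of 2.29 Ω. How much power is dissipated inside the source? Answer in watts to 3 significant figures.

The internal resistance carries the same current as the load; P_int = I²r.
I = ε / (r + R) = 3.00 / (0.232 + 2.29) = 1.190 A
P_int = I² r = (1.190)² × 0.232 = 0.3283 W

0.328 W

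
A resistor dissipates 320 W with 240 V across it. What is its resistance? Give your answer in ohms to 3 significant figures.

From P = V I = I²R = V²/R, with the two given quantities we get R = V² / P.
R = (240)² / 320 = 180.0 Ω

180 Ω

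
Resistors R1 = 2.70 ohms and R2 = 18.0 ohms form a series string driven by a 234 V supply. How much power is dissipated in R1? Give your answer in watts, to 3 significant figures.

Series elements share the same current, so find I first, then use P = I²R.
R_total = 2.70 + 18.0 = 20.70 Ω
I = V / R_total = 234 / 20.70 = 11.30 A
P_R1 = I² × R1 = (11.30)² × 2.70 = 345.0 W

345 W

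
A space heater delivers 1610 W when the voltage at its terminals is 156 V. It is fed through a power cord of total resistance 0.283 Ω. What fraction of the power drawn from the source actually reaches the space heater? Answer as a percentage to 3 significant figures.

98.2 %

I = P / V = 1610 / 156 = 10.32 A through the power cord.
P_line = I² R_line = (10.32)² × 0.283 = 30.14 W
P_source = P_load + P_line = 1610 + 30.14 = 1640 W
η = P_load / P_source = 1610 / 1640 = 0.9816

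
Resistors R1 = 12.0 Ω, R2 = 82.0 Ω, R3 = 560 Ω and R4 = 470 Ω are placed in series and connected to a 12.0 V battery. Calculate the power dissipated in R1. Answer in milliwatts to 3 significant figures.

1.37 mW

In a series string the same current flows through every resistor — find that current, then P = I²R for the one we want.
R_total = 12.0 + 82.0 + 560 + 470 = 1124 Ω
I = V / R_total = 12.0 / 1124 = 0.01068 A
P_R1 = I² × R1 = (0.01068)² × 12.0 = 0.001368 W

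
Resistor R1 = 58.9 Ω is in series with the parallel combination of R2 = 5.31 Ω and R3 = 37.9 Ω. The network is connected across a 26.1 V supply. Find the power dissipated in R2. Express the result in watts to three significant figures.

Reduce the parallel pair to R_p first; the network is then a simple series string.
R_p = (5.31×37.9)/(5.31+37.9) = 4.657 Ω
R_total = 58.9 + 4.657 = 63.56 Ω
I = V / R_total = 26.1 / 63.56 = 0.4107 A
Voltage across the parallel pair: V_p = I × R_p = 0.4107 × 4.657 = 1.913 V
With V_p across R2, its power is V_p²/R2.
P_R2 = (1.913)² / 5.31 = 0.6889 W

0.689 W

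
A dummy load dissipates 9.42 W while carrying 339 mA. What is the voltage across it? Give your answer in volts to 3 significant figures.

27.8 V

Rearranging the power relation for the two known quantities gives V = P / I.
V = 9.42 / 0.3390 = 27.79 V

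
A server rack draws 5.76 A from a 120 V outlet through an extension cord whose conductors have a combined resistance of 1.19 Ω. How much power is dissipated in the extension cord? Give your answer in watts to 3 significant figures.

39.5 W

Only the current and the line resistance are needed for the I²R loss.
The extension cord carries the full 5.76 A.
P_line = I² R_line = (5.760)² × 1.19 = 39.48 W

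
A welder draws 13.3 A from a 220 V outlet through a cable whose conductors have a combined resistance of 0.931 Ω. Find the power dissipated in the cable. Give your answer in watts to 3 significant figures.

Line loss is just I²R for the cable — we know both I and R_line directly.
The cable carries the full 13.3 A.
P_line = I² R_line = (13.30)² × 0.931 = 164.7 W

165 W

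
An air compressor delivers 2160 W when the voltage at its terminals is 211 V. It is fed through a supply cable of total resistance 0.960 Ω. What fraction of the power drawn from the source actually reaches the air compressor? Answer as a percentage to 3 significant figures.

95.5 %

I = P / V = 2160 / 211 = 10.24 A through the supply cable.
P_line = I² R_line = (10.24)² × 0.960 = 100.6 W
P_source = P_load + P_line = 2160 + 100.6 = 2261 W
η = P_load / P_source = 2160 / 2261 = 0.9555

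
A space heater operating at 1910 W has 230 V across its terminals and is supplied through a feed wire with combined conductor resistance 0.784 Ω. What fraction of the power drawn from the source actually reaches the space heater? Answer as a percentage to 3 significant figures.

I = P / V = 1910 / 230 = 8.304 A through the feed wire.
P_line = I² R_line = (8.304)² × 0.784 = 54.07 W
P_source = P_load + P_line = 1910 + 54.07 = 1964 W
η = P_load / P_source = 1910 / 1964 = 0.9725

97.2 %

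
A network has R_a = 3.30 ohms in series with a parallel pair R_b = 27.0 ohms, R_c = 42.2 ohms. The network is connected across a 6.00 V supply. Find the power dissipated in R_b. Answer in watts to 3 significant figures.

0.925 W

Replace R_b and R_c with their parallel equivalent so the circuit becomes R_a in series with R_p.
R_p = (27.0×42.2)/(27.0+42.2) = 16.47 Ω
R_total = 3.30 + 16.47 = 19.77 Ω
I = V / R_total = 6.00 / 19.77 = 0.3036 A
Voltage across the parallel pair: V_p = I × R_p = 0.3036 × 16.47 = 4.998 V
R_b sees V_p directly, so P = V_p² / R_b.
P_R_b = (4.998)² / 27.0 = 0.9253 W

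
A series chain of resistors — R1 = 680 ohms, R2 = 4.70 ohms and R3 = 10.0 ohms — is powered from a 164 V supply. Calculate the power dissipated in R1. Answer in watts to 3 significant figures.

Since the resistors are in series they all carry the loop current I = V/R_total; the power in any one is I²R.
R_total = 680 + 4.70 + 10.0 = 694.7 Ω
I = V / R_total = 164 / 694.7 = 0.2361 A
P_R1 = I² × R1 = (0.2361)² × 680 = 37.90 W

37.9 W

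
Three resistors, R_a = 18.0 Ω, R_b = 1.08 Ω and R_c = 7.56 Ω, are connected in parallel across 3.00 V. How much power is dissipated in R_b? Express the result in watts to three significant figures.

8.33 W

The supply voltage appears across each parallel branch — just use P = V²/R_b.
P_R_b = V² / R_b = (3.00)² / 1.08 Ω = 8.333 W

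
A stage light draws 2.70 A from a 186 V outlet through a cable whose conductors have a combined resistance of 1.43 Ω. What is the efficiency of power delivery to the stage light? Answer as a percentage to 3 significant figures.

The cable carries the full 2.70 A.
P_line = I² R_line = (2.700)² × 1.43 = 10.42 W
P_source = V I = 186 × 2.700 = 502.2 W; P_load = 491.8 W
η = P_load / P_source = 491.8 / 502.2 = 0.9792

97.9 %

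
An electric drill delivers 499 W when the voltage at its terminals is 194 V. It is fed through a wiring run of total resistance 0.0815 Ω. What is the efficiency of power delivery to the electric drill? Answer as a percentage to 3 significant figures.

I = P / V = 499 / 194 = 2.572 A through the wiring run.
P_line = I² R_line = (2.572)² × 0.0815 = 0.5392 W
P_source = P_load + P_line = 499.0 + 0.5392 = 499.5 W
η = P_load / P_source = 499.0 / 499.5 = 0.9989

99.9 %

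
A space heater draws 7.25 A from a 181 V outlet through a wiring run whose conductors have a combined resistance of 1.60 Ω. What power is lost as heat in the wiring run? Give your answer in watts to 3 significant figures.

Line loss is just I²R for the cable — we know both I and R_line directly.
The wiring run carries the full 7.25 A.
P_line = I² R_line = (7.250)² × 1.60 = 84.10 W

84.1 W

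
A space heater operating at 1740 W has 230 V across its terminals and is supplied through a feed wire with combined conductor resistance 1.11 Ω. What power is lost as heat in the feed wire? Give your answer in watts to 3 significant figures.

The feed wire is a series resistance carrying the load current; its dissipation is I²R_line.
I = P / V = 1740 / 230 = 7.565 A through the feed wire.
P_line = I² R_line = (7.565)² × 1.11 = 63.53 W

63.5 W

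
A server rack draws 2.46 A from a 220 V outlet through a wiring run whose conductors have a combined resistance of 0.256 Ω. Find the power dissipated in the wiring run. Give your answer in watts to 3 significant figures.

1.55 W

The wiring run is a series resistance carrying the load current; its dissipation is I²R_line.
The wiring run carries the full 2.46 A.
P_line = I² R_line = (2.460)² × 0.256 = 1.549 W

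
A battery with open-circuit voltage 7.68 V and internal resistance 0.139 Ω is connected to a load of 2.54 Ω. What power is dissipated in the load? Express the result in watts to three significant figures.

With r and R in series, I = ε/(r+R); the load dissipates I²R.
I = ε / (r + R) = 7.68 / (0.139 + 2.54) = 2.867 A
P_load = I² R = (2.867)² × 2.54 = 20.87 W

20.9 W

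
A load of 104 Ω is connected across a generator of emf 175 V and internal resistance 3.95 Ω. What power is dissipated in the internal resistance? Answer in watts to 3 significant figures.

10.4 W

The source's internal resistance is just another series element carrying I; its dissipation is I²r.
I = ε / (r + R) = 175 / (3.95 + 104) = 1.621 A
P_int = I² r = (1.621)² × 3.95 = 10.38 W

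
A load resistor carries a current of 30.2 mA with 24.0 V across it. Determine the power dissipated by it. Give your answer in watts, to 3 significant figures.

0.725 W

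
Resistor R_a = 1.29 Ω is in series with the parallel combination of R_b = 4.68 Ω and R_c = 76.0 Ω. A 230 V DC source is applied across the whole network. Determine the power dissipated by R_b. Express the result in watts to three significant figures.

6770 W

Collapse R_b‖R_c to a single equivalent, reducing the network to two series elements.
R_p = (4.68×76.0)/(4.68+76.0) = 4.409 Ω
R_total = 1.29 + 4.409 = 5.699 Ω
I = V / R_total = 230 / 5.699 = 40.36 A
Voltage across the parallel pair: V_p = I × R_p = 40.36 × 4.409 = 177.9 V
With V_p across R_b, its power is V_p²/R_b.
P_R_b = (177.9)² / 4.68 = 6765 W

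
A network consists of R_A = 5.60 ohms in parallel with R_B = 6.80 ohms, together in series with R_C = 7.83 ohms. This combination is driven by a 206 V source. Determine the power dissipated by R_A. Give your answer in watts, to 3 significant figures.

Combine R_A and R_B into their parallel equivalent first, reducing the network to two series resistors.
R_p = (5.60×6.80)/(5.60+6.80) = 3.071 Ω
R_total = R_p + 7.83 = 3.071 + 7.83 = 10.90 Ω
I = V / R_total = 206 / 10.90 = 18.90 A
Voltage across the parallel pair: V_p = I × R_p = 18.90 × 3.071 = 58.03 V
R_A sits across V_p; its power is V_p²/R.
P_R_A = (58.03)² / 5.60 = 601.4 W

601 W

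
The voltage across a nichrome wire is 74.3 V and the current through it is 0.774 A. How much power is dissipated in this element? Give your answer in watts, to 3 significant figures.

57.5 W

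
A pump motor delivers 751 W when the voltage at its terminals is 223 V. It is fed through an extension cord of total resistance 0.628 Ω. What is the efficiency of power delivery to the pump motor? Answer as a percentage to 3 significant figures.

99.1 %

I = P / V = 751 / 223 = 3.368 A through the extension cord.
P_line = I² R_line = (3.368)² × 0.628 = 7.122 W
P_source = P_load + P_line = 751.0 + 7.122 = 758.1 W
η = P_load / P_source = 751.0 / 758.1 = 0.9906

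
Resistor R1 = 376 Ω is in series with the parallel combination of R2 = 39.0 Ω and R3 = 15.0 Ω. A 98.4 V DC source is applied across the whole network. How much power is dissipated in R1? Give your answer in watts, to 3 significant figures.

Collapse R2‖R3 to a single equivalent, reducing the network to two series elements.
R_p = (39.0×15.0)/(39.0+15.0) = 10.83 Ω
R_total = 376 + 10.83 = 386.8 Ω
I = V / R_total = 98.4 / 386.8 = 0.2544 A
R1 is in the main series path, so its power is I²R1.
P_R1 = (0.2544)² × 376 = 24.33 W

24.3 W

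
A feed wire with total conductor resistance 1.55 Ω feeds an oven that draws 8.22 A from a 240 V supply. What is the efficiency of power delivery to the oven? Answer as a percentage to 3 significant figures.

The feed wire carries the full 8.22 A.
P_line = I² R_line = (8.220)² × 1.55 = 104.7 W
P_source = V I = 240 × 8.220 = 1973 W; P_load = 1868 W
η = P_load / P_source = 1868 / 1973 = 0.9469

94.7 %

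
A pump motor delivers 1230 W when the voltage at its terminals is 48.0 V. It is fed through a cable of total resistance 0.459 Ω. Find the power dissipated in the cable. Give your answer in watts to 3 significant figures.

301 W

The cable and load are in series, so the same current flows in both; the loss is I²R_line.
I = P / V = 1230 / 48.0 = 25.62 A through the cable.
P_line = I² R_line = (25.62)² × 0.459 = 301.4 W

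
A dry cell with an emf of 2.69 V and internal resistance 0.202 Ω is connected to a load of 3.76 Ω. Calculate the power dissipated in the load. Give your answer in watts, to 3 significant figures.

1.73 W

The internal resistance and the load are in series, so the same I flows through both; get I from ε/(r+R), then I²R for the load.
I = ε / (r + R) = 2.69 / (0.202 + 3.76) = 0.6790 A
P_load = I² R = (0.6790)² × 3.76 = 1.733 W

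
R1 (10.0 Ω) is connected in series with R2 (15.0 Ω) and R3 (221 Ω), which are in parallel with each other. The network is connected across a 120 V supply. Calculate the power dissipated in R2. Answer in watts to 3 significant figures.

328 W

Collapse R2‖R3 to a single equivalent, reducing the network to two series elements.
R_p = (15.0×221)/(15.0+221) = 14.05 Ω
R_total = 10.0 + 14.05 = 24.05 Ω
I = V / R_total = 120 / 24.05 = 4.990 A
Voltage across the parallel pair: V_p = I × R_p = 4.990 × 14.05 = 70.10 V
With V_p across R2, its power is V_p²/R2.
P_R2 = (70.10)² / 15.0 = 327.6 W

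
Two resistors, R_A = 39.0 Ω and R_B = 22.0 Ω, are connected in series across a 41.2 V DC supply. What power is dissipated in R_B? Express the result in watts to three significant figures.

The current is common to all series resistors; compute it, then apply P = I²R for the target.
R_total = 39.0 + 22.0 = 61.00 Ω
I = V / R_total = 41.2 / 61.00 = 0.6754 A
P_R_B = I² × R_B = (0.6754)² × 22.0 = 10.04 W

10.0 W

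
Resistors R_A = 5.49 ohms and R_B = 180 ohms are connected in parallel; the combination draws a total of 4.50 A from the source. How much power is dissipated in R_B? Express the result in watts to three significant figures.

Parallel branches share V, not I — compute V via R_eq, then use V²/R for the target branch.
1/R_eq = 1/5.49 + 1/180 ⇒ R_eq = 5.328 Ω
V = I_total × R_eq = 4.500 × 5.328 = 23.97 V
P_R_B = V² / R_B = (23.97)² / 180 = 3.193 W

3.19 W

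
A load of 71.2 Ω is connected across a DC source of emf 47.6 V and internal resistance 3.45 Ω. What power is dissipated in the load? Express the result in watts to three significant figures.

With r and R in series, I = ε/(r+R); the load dissipates I²R.
I = ε / (r + R) = 47.6 / (3.45 + 71.2) = 0.6376 A
P_load = I² R = (0.6376)² × 71.2 = 28.95 W

28.9 W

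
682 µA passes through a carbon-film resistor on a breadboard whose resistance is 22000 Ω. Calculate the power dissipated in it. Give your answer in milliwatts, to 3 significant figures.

10.2 mW

The current through and the resistance of the element are both given; use P = I²R.
P = (0.0006820 A)² × 22000 Ω = 0.01023 W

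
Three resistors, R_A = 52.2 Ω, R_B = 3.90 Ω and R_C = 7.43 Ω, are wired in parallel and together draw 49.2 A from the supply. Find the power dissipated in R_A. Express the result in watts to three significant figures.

276 W

The branches share the same voltage, but only the total current is given — find V from the equivalent resistance first.
1/R_eq = 1/52.2 + 1/3.90 + 1/7.43 ⇒ R_eq = 2.438 Ω
V = I_total × R_eq = 49.20 × 2.438 = 120.0 V
P_R_A = V² / R_A = (120.0)² / 52.2 = 275.7 W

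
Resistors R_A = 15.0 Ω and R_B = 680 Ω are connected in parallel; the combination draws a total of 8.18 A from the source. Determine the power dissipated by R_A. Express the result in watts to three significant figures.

961 W

Parallel branches share V, not I — compute V via R_eq, then use V²/R for the target branch.
1/R_eq = 1/15.0 + 1/680 ⇒ R_eq = 14.68 Ω
V = I_total × R_eq = 8.180 × 14.68 = 120.1 V
P_R_A = V² / R_A = (120.1)² / 15.0 = 960.8 W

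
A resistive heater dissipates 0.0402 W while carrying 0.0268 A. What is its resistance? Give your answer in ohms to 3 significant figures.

Inverting the appropriate power form: R = P / I².
R = 0.0402 / (0.02680)² = 55.97 Ω

56.0 Ω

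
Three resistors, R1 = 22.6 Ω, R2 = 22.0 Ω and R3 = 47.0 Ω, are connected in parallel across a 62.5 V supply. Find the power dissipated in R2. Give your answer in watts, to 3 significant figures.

Each parallel branch sees the full supply voltage, so P = V²/R applies directly to the target branch.
P_R2 = V² / R2 = (62.5)² / 22.0 Ω = 177.6 W

178 W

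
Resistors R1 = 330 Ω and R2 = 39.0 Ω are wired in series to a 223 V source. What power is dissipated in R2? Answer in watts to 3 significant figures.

14.2 W

The current is common to all series resistors; compute it, then apply P = I²R for the target.
R_total = 330 + 39.0 = 369.0 Ω
I = V / R_total = 223 / 369.0 = 0.6043 A
P_R2 = I² × R2 = (0.6043)² × 39.0 = 14.24 W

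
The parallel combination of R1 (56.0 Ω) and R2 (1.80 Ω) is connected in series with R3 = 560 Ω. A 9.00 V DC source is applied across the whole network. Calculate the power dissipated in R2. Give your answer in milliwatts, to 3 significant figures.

Reduce the parallel combination to a single R_p; the circuit then becomes R_p in series with the remaining resistor.
R_p = (56.0×1.80)/(56.0+1.80) = 1.744 Ω
R_total = R_p + 560 = 1.744 + 560 = 561.7 Ω
I = V / R_total = 9.00 / 561.7 = 0.01602 A
Voltage across the parallel pair: V_p = I × R_p = 0.01602 × 1.744 = 0.02794 V
R2 has V_p across it, so P = V_p²/R2.
P_R2 = (0.02794)² / 1.80 = 0.0004337 W

0.434 mW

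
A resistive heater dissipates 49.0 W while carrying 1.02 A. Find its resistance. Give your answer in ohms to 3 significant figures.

Rearranging the power relation for the two known quantities gives R = P / I².
R = 49.0 / (1.020)² = 47.10 Ω

47.1 Ω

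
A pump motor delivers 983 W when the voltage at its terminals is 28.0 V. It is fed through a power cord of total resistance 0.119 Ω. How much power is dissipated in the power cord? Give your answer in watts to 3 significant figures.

The power cord is a series resistance carrying the load current; its dissipation is I²R_line.
I = P / V = 983 / 28.0 = 35.11 A through the power cord.
P_line = I² R_line = (35.11)² × 0.119 = 146.7 W

147 W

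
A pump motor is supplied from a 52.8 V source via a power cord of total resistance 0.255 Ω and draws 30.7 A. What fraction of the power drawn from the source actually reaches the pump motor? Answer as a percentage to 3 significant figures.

The power cord carries the full 30.7 A.
P_line = I² R_line = (30.70)² × 0.255 = 240.3 W
P_source = V I = 52.8 × 30.70 = 1621 W; P_load = 1381 W
η = P_load / P_source = 1381 / 1621 = 0.8517

85.2 %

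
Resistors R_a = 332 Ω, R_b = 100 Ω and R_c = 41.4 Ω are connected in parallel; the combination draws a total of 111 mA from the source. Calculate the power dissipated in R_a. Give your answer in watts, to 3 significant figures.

0.0269 W

Parallel branches share V, not I — compute V via R_eq, then use V²/R for the target branch.
1/R_eq = 1/332 + 1/100 + 1/41.4 ⇒ R_eq = 26.91 Ω
V = I_total × R_eq = 0.1110 × 26.91 = 2.987 V
P_R_a = V² / R_a = (2.987)² / 332 = 0.02687 W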